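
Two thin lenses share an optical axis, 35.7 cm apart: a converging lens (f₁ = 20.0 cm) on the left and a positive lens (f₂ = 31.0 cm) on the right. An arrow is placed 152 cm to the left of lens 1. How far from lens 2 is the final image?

Lens 1: 1/d_i1 = 1/f₁ − 1/d_o1 = 1/(20.0) − 1/(152) = 0.04342, so d_i1 = 23.03 cm.
The intermediate image is 23.03 cm to the right of lens 1, which is 35.7 − (23.03) = 12.67 cm to the left of lens 2, so d_o2 = +12.67 cm.
Lens 2: 1/d_i2 = 1/f₂ − 1/d_o2 = 1/(31.0) − 1/(12.67) = -0.04667, so d_i2 = -21.4 cm.
The final image is virtual, 21.4 cm to the left of lens 2 (overall magnification ≈ -0.26).

21.4 cm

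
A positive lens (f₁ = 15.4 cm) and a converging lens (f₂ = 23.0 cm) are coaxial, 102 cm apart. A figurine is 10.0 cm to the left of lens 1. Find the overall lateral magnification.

Lens 1: 1/d_i1 = 1/(15.4) − 1/(10.0) = -0.03506, so d_i1 = -28.52 cm; m₁ = −d_i1/d_o1 = +2.852.
d_o2 = 102 − (-28.52) = 130.5 cm.
Lens 2: 1/d_i2 = 1/(23.0) − 1/(130.5) = 0.03582, so d_i2 = 27.92 cm; m₂ = −d_i2/d_o2 = -0.2140.
m = m₁·m₂ = (+2.852)(-0.2140) = -0.610.

m = -0.610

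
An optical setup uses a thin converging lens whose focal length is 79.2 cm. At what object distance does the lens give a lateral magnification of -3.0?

106 cm

m = −d_i/d_o ⇒ d_i = −m·d_o.
1/f = 1/d_o + 1/d_i = 1/d_o − 1/(m·d_o) = (1 − 1/m)/d_o, so d_o = f(1 − 1/m) = (79.20)(1 − 1/(-3.0)) = 106 cm.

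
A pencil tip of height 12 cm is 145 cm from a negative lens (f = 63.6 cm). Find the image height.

3.66 cm

For a negative lens, f = -63.6 cm.
1/d_i = 1/f − 1/d_o = 1/(-63.60) − 1/(145) = -0.02262, so d_i = -44.21 cm.
m = −d_i/d_o = +0.3049.
|h_i| = |m|·h_o = 0.3049 × 12 = 3.66 cm. The image is virtual, upright and reduced, on the same side as the object.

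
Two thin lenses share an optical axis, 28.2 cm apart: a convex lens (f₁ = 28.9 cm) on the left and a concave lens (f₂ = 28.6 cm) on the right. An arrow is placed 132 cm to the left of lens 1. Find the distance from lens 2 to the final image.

Lens 1: 1/d_i1 = 1/f₁ − 1/d_o1 = 1/(28.9) − 1/(132) = 0.02703, so d_i1 = 37.00 cm.
The intermediate image is 37.00 cm to the right of lens 1, which lies 8.800 cm to the right of lens 2 — a virtual object — so d_o2 = −8.800 cm.
Lens 2 is diverging, so f₂ = −28.6 cm.
Lens 2: 1/d_i2 = 1/f₂ − 1/d_o2 = 1/(-28.6) − 1/(-8.800) = 0.07867, so d_i2 = 12.7 cm.
The final image is real, 12.7 cm to the right of lens 2 (overall magnification ≈ -0.40).

12.7 cm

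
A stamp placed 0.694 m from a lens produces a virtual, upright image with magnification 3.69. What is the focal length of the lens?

m = −d_i/d_o ⇒ d_i = −m·d_o = −(+3.69)·(0.694) = -2.561 m.
1/f = 1/d_o + 1/d_i = 1/(0.694) + 1/(-2.561) = 1.050, so f = 0.952 m.
Since f is positive, the lens is converging.

f = 0.952 m (converging)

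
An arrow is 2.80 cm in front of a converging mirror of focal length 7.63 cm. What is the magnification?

m = +1.58

1/d_i = 1/f − 1/d_o = 1/(7.630) − 1/(2.80) = -0.2261, so d_i = -4.423 cm.
m = −d_i/d_o = −(-4.423)/(2.80) = +1.58.
The image is virtual, upright and enlarged, behind the mirror.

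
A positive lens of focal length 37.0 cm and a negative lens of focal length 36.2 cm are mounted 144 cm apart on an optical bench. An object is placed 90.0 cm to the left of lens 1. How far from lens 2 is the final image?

Lens 1: 1/d_i1 = 1/f₁ − 1/d_o1 = 1/(37.0) − 1/(90.0) = 0.01592, so d_i1 = 62.83 cm.
The intermediate image is 62.83 cm to the right of lens 1, which is 144 − (62.83) = 81.17 cm to the left of lens 2, so d_o2 = +81.17 cm.
Lens 2 is diverging, so f₂ = −36.2 cm.
Lens 2: 1/d_i2 = 1/f₂ − 1/d_o2 = 1/(-36.2) − 1/(81.17) = -0.03994, so d_i2 = -25.0 cm.
The final image is virtual, 25.0 cm to the left of lens 2 (overall magnification ≈ -0.22).

25.0 cm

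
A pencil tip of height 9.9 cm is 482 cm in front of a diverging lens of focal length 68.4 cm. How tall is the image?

1.23 cm

For a diverging lens, f = -68.4 cm.
1/d_i = 1/f − 1/d_o = 1/(-68.40) − 1/(482) = -0.01669, so d_i = -59.90 cm.
m = −d_i/d_o = +0.1243.
|h_i| = |m|·h_o = 0.1243 × 9.9 = 1.23 cm. The image is virtual, upright and reduced, on the same side as the object.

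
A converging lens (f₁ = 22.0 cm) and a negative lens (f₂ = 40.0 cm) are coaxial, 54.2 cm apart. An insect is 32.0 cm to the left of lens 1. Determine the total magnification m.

m = -3.70

Lens 1: 1/d_i1 = 1/(22.0) − 1/(32.0) = 0.01420, so d_i1 = 70.40 cm; m₁ = −d_i1/d_o1 = -2.200.
d_o2 = 54.2 − (70.40) = -16.20 cm (virtual object).
f₂ = −40.0 cm (diverging).
Lens 2: 1/d_i2 = 1/(-40.0) − 1/(-16.20) = 0.03673, so d_i2 = 27.23 cm; m₂ = −d_i2/d_o2 = +1.681.
m = m₁·m₂ = (-2.200)(+1.681) = -3.70.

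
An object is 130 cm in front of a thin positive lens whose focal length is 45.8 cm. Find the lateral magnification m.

m = -0.544

1/d_i = 1/f − 1/d_o = 1/(45.80) − 1/(130) = 0.01414, so d_i = 70.71 cm.
m = −d_i/d_o = −(70.71)/(130) = -0.544.
The image is real, inverted and reduced, on the far side of the lens.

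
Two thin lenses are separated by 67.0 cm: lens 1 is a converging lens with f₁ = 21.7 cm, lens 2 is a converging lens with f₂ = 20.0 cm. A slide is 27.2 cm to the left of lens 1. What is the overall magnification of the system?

m = -1.31

Lens 1: 1/d_i1 = 1/(21.7) − 1/(27.2) = 0.009318, so d_i1 = 107.3 cm; m₁ = −d_i1/d_o1 = -3.945.
d_o2 = 67.0 − (107.3) = -40.30 cm (virtual object).
Lens 2: 1/d_i2 = 1/(20.0) − 1/(-40.30) = 0.07481, so d_i2 = 13.37 cm; m₂ = −d_i2/d_o2 = +0.3317.
m = m₁·m₂ = (-3.945)(+0.3317) = -1.31.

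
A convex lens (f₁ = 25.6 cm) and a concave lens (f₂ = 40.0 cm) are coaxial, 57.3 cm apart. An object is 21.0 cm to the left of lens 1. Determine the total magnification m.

m = +1.04

Lens 1: 1/d_i1 = 1/(25.6) − 1/(21.0) = -0.008557, so d_i1 = -116.9 cm; m₁ = −d_i1/d_o1 = +5.567.
d_o2 = 57.3 − (-116.9) = 174.2 cm.
f₂ = −40.0 cm (diverging).
Lens 2: 1/d_i2 = 1/(-40.0) − 1/(174.2) = -0.03074, so d_i2 = -32.53 cm; m₂ = −d_i2/d_o2 = +0.1867.
m = m₁·m₂ = (+5.567)(+0.1867) = +1.04.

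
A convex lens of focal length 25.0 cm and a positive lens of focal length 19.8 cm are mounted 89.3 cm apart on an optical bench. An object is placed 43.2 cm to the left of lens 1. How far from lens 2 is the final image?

Lens 1: 1/d_i1 = 1/f₁ − 1/d_o1 = 1/(25.0) − 1/(43.2) = 0.01685, so d_i1 = 59.34 cm.
The intermediate image is 59.34 cm to the right of lens 1, which is 89.3 − (59.34) = 29.96 cm to the left of lens 2, so d_o2 = +29.96 cm.
Lens 2: 1/d_i2 = 1/f₂ − 1/d_o2 = 1/(19.8) − 1/(29.96) = 0.01713, so d_i2 = 58.4 cm.
The final image is real, 58.4 cm to the right of lens 2 (overall magnification ≈ 2.7).

58.4 cm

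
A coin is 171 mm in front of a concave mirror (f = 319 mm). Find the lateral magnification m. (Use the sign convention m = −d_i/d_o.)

1/d_i = 1/f − 1/d_o = 1/(319.0) − 1/(171) = -0.002713, so d_i = -368.6 mm.
m = −d_i/d_o = −(-368.6)/(171) = +2.16.
The image is virtual, upright and enlarged, behind the mirror.

m = +2.16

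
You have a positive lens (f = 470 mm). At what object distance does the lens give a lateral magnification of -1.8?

731 mm

m = −d_i/d_o ⇒ d_i = −m·d_o.
1/f = 1/d_o + 1/d_i = 1/d_o − 1/(m·d_o) = (1 − 1/m)/d_o, so d_o = f(1 − 1/m) = (470.0)(1 − 1/(-1.8)) = 731 mm.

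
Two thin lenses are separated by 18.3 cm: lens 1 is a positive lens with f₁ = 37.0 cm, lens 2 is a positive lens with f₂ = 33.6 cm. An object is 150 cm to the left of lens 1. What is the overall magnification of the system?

Lens 1: 1/d_i1 = 1/(37.0) − 1/(150) = 0.02036, so d_i1 = 49.12 cm; m₁ = −d_i1/d_o1 = -0.3275.
d_o2 = 18.3 − (49.12) = -30.82 cm (virtual object).
Lens 2: 1/d_i2 = 1/(33.6) − 1/(-30.82) = 0.06221, so d_i2 = 16.08 cm; m₂ = −d_i2/d_o2 = +0.5216.
m = m₁·m₂ = (-0.3275)(+0.5216) = -0.171.

m = -0.171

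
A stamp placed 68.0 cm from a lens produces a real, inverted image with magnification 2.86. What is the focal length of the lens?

m = −d_i/d_o ⇒ d_i = −m·d_o = −(-2.86)·(68.0) = 194.5 cm.
1/f = 1/d_o + 1/d_i = 1/(68.0) + 1/(194.5) = 0.01985, so f = 50.4 cm.
Since f is positive, the lens is converging.

f = 50.4 cm (converging)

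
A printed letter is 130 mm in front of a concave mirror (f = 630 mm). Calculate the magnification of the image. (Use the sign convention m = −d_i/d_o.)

1/d_i = 1/f − 1/d_o = 1/(630.0) − 1/(130) = -0.006105, so d_i = -163.8 mm.
m = −d_i/d_o = −(-163.8)/(130) = +1.26.
The image is virtual, upright and enlarged, behind the mirror.

m = +1.26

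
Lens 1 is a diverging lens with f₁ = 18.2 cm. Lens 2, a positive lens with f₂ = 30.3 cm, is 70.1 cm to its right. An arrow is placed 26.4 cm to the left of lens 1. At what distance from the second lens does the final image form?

Lens 1 is diverging, so f₁ = −18.2 cm.
Lens 1: 1/d_i1 = 1/f₁ − 1/d_o1 = 1/(-18.2) − 1/(26.4) = -0.09282, so d_i1 = -10.77 cm.
The intermediate image is 10.77 cm to the left of lens 1 (virtual), which is 70.1 − (-10.77) = 80.87 cm to the left of lens 2, so d_o2 = +80.87 cm.
Lens 2: 1/d_i2 = 1/f₂ − 1/d_o2 = 1/(30.3) − 1/(80.87) = 0.02064, so d_i2 = 48.5 cm.
The final image is real, 48.5 cm to the right of lens 2 (overall magnification ≈ -0.24).

48.5 cm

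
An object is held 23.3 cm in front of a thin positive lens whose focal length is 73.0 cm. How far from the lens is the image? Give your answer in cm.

34.2 cm

Thin-lens equation: 1/v = 1/f − 1/u = 1/(73.00) − 1/(23.3) = 0.01370 − 0.04292 = -0.02922, so v = -34.2 cm.
The image is virtual, upright and enlarged, on the same side as the object.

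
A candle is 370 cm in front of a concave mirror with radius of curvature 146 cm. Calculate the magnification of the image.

f = R/2 = 146/2 = 73.00 cm.
1/d_i = 1/f − 1/d_o = 1/(73.00) − 1/(370) = 0.01100, so d_i = 90.94 cm.
m = −d_i/d_o = −(90.94)/(370) = -0.246.
The image is real, inverted and reduced, in front of the mirror.

m = -0.246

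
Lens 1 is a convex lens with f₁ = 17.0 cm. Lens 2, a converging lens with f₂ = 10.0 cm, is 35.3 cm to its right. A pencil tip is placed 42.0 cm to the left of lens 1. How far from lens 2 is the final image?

20.7 cm

Lens 1: 1/d_i1 = 1/f₁ − 1/d_o1 = 1/(17.0) − 1/(42.0) = 0.03501, so d_i1 = 28.56 cm.
The intermediate image is 28.56 cm to the right of lens 1, which is 35.3 − (28.56) = 6.740 cm to the left of lens 2, so d_o2 = +6.740 cm.
Lens 2: 1/d_i2 = 1/f₂ − 1/d_o2 = 1/(10.0) − 1/(6.740) = -0.04837, so d_i2 = -20.7 cm.
The final image is virtual, 20.7 cm to the left of lens 2 (overall magnification ≈ -2.1).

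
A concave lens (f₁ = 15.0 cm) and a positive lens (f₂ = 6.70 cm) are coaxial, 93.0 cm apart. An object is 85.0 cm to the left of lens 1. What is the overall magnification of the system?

f₁ = −15.0 cm (diverging).
Lens 1: 1/d_i1 = 1/(-15.0) − 1/(85.0) = -0.07843, so d_i1 = -12.75 cm; m₁ = −d_i1/d_o1 = +0.1500.
d_o2 = 93.0 − (-12.75) = 105.8 cm.
Lens 2: 1/d_i2 = 1/(6.70) − 1/(105.8) = 0.1398, so d_i2 = 7.153 cm; m₂ = −d_i2/d_o2 = -0.06761.
m = m₁·m₂ = (+0.1500)(-0.06761) = -0.0101.

m = -0.0101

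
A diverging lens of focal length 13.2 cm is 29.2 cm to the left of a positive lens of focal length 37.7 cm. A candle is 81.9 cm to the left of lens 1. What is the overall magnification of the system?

f₁ = −13.2 cm (diverging).
Lens 1: 1/d_i1 = 1/(-13.2) − 1/(81.9) = -0.08797, so d_i1 = -11.37 cm; m₁ = −d_i1/d_o1 = +0.1388.
d_o2 = 29.2 − (-11.37) = 40.57 cm.
Lens 2: 1/d_i2 = 1/(37.7) − 1/(40.57) = 0.001876, so d_i2 = 532.9 cm; m₂ = −d_i2/d_o2 = -13.14.
m = m₁·m₂ = (+0.1388)(-13.14) = -1.82.

m = -1.82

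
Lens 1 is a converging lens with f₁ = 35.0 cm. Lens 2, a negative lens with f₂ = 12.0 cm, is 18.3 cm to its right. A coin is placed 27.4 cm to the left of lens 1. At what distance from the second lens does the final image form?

11.1 cm

Lens 1: 1/d_i1 = 1/f₁ − 1/d_o1 = 1/(35.0) − 1/(27.4) = -0.007925, so d_i1 = -126.2 cm.
The intermediate image is 126.2 cm to the left of lens 1 (virtual), which is 18.3 − (-126.2) = 144.5 cm to the left of lens 2, so d_o2 = +144.5 cm.
Lens 2 is diverging, so f₂ = −12.0 cm.
Lens 2: 1/d_i2 = 1/f₂ − 1/d_o2 = 1/(-12.0) − 1/(144.5) = -0.09025, so d_i2 = -11.1 cm.
The final image is virtual, 11.1 cm to the left of lens 2 (overall magnification ≈ 0.35).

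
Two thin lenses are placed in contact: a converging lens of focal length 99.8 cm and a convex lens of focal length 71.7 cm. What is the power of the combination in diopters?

P₁ = 1/f₁ = 1/(0.998 m) = +1.002 D; P₂ = 1/f₂ = 1/(0.717 m) = +1.395 D.
For thin lenses in contact, P = P₁ + P₂ = (+1.002) + (+1.395) = +2.40 D.

P = +2.40 D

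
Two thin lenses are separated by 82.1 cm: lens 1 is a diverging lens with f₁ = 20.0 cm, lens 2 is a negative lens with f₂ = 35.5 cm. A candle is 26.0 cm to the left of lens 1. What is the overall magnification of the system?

f₁ = −20.0 cm (diverging).
Lens 1: 1/d_i1 = 1/(-20.0) − 1/(26.0) = -0.08846, so d_i1 = -11.30 cm; m₁ = −d_i1/d_o1 = +0.4346.
d_o2 = 82.1 − (-11.30) = 93.40 cm.
f₂ = −35.5 cm (diverging).
Lens 2: 1/d_i2 = 1/(-35.5) − 1/(93.40) = -0.03888, so d_i2 = -25.72 cm; m₂ = −d_i2/d_o2 = +0.2754.
m = m₁·m₂ = (+0.4346)(+0.2754) = +0.120.

m = +0.120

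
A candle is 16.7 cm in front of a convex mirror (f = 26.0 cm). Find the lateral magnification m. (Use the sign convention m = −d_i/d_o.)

For a convex mirror, f = -26.0 cm.
1/d_i = 1/f − 1/d_o = 1/(-26.00) − 1/(16.7) = -0.09834, so d_i = -10.17 cm.
m = −d_i/d_o = −(-10.17)/(16.7) = +0.609.
The image is virtual, upright and reduced, behind the mirror.

m = +0.609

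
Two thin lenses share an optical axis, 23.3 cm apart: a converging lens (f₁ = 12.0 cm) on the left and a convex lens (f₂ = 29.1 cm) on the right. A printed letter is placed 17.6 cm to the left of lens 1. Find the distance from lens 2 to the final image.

Lens 1: 1/d_i1 = 1/f₁ − 1/d_o1 = 1/(12.0) − 1/(17.6) = 0.02652, so d_i1 = 37.71 cm.
The intermediate image is 37.71 cm to the right of lens 1, which lies 14.41 cm to the right of lens 2 — a virtual object — so d_o2 = −14.41 cm.
Lens 2: 1/d_i2 = 1/f₂ − 1/d_o2 = 1/(29.1) − 1/(-14.41) = 0.1038, so d_i2 = 9.64 cm.
The final image is real, 9.64 cm to the right of lens 2 (overall magnification ≈ -1.4).

9.64 cm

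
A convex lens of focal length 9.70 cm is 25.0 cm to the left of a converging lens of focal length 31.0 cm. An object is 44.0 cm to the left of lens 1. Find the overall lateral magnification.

m = -0.475

Lens 1: 1/d_i1 = 1/(9.70) − 1/(44.0) = 0.08037, so d_i1 = 12.44 cm; m₁ = −d_i1/d_o1 = -0.2827.
d_o2 = 25.0 − (12.44) = 12.56 cm.
Lens 2: 1/d_i2 = 1/(31.0) − 1/(12.56) = -0.04736, so d_i2 = -21.11 cm; m₂ = −d_i2/d_o2 = +1.681.
m = m₁·m₂ = (-0.2827)(+1.681) = -0.475.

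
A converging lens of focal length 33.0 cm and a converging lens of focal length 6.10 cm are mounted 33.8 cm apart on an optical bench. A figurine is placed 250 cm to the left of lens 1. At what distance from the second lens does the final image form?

Lens 1: 1/d_i1 = 1/f₁ − 1/d_o1 = 1/(33.0) − 1/(250) = 0.02630, so d_i1 = 38.02 cm.
The intermediate image is 38.02 cm to the right of lens 1, which lies 4.220 cm to the right of lens 2 — a virtual object — so d_o2 = −4.220 cm.
Lens 2: 1/d_i2 = 1/f₂ − 1/d_o2 = 1/(6.10) − 1/(-4.220) = 0.4009, so d_i2 = 2.49 cm.
The final image is real, 2.49 cm to the right of lens 2 (overall magnification ≈ -0.090).

2.49 cm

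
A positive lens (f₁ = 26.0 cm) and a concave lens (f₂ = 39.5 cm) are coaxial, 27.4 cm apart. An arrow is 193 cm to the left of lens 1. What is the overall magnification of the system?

Lens 1: 1/d_i1 = 1/(26.0) − 1/(193) = 0.03328, so d_i1 = 30.05 cm; m₁ = −d_i1/d_o1 = -0.1557.
d_o2 = 27.4 − (30.05) = -2.650 cm (virtual object).
f₂ = −39.5 cm (diverging).
Lens 2: 1/d_i2 = 1/(-39.5) − 1/(-2.650) = 0.3520, so d_i2 = 2.841 cm; m₂ = −d_i2/d_o2 = +1.072.
m = m₁·m₂ = (-0.1557)(+1.072) = -0.167.

m = -0.167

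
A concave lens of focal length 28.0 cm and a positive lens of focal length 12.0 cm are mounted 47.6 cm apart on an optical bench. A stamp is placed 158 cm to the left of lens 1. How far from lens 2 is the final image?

14.4 cm

Lens 1 is diverging, so f₁ = −28.0 cm.
Lens 1: 1/d_i1 = 1/f₁ − 1/d_o1 = 1/(-28.0) − 1/(158) = -0.04204, so d_i1 = -23.78 cm.
The intermediate image is 23.78 cm to the left of lens 1 (virtual), which is 47.6 − (-23.78) = 71.38 cm to the left of lens 2, so d_o2 = +71.38 cm.
Lens 2: 1/d_i2 = 1/f₂ − 1/d_o2 = 1/(12.0) − 1/(71.38) = 0.06932, so d_i2 = 14.4 cm.
The final image is real, 14.4 cm to the right of lens 2 (overall magnification ≈ -0.030).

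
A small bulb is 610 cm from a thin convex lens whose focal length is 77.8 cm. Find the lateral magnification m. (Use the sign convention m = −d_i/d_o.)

m = -0.146

1/d_i = 1/f − 1/d_o = 1/(77.80) − 1/(610) = 0.01121, so d_i = 89.17 cm.
m = −d_i/d_o = −(89.17)/(610) = -0.146.
The image is real, inverted and reduced, on the far side of the lens.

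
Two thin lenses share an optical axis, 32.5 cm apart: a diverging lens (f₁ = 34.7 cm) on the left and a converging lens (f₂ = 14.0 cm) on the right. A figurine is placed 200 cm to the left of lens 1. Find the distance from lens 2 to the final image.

18.1 cm

Lens 1 is diverging, so f₁ = −34.7 cm.
Lens 1: 1/d_i1 = 1/f₁ − 1/d_o1 = 1/(-34.7) − 1/(200) = -0.03382, so d_i1 = -29.57 cm.
The intermediate image is 29.57 cm to the left of lens 1 (virtual), which is 32.5 − (-29.57) = 62.07 cm to the left of lens 2, so d_o2 = +62.07 cm.
Lens 2: 1/d_i2 = 1/f₂ − 1/d_o2 = 1/(14.0) − 1/(62.07) = 0.05532, so d_i2 = 18.1 cm.
The final image is real, 18.1 cm to the right of lens 2 (overall magnification ≈ -0.043).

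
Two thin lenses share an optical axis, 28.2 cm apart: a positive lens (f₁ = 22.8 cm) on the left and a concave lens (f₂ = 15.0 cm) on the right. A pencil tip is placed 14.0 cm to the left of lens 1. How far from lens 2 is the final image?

Lens 1: 1/d_i1 = 1/f₁ − 1/d_o1 = 1/(22.8) − 1/(14.0) = -0.02757, so d_i1 = -36.27 cm.
The intermediate image is 36.27 cm to the left of lens 1 (virtual), which is 28.2 − (-36.27) = 64.47 cm to the left of lens 2, so d_o2 = +64.47 cm.
Lens 2 is diverging, so f₂ = −15.0 cm.
Lens 2: 1/d_i2 = 1/f₂ − 1/d_o2 = 1/(-15.0) − 1/(64.47) = -0.08218, so d_i2 = -12.2 cm.
The final image is virtual, 12.2 cm to the left of lens 2 (overall magnification ≈ 0.49).

12.2 cm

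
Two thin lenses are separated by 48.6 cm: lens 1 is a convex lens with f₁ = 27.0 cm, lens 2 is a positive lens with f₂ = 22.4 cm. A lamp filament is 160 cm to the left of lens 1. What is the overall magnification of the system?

m = -0.724

Lens 1: 1/d_i1 = 1/(27.0) − 1/(160) = 0.03079, so d_i1 = 32.48 cm; m₁ = −d_i1/d_o1 = -0.2030.
d_o2 = 48.6 − (32.48) = 16.12 cm.
Lens 2: 1/d_i2 = 1/(22.4) − 1/(16.12) = -0.01739, so d_i2 = -57.50 cm; m₂ = −d_i2/d_o2 = +3.567.
m = m₁·m₂ = (-0.2030)(+3.567) = -0.724.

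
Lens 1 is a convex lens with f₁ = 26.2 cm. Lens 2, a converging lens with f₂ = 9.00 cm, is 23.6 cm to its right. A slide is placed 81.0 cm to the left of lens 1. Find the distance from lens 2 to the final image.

Lens 1: 1/d_i1 = 1/f₁ − 1/d_o1 = 1/(26.2) − 1/(81.0) = 0.02582, so d_i1 = 38.73 cm.
The intermediate image is 38.73 cm to the right of lens 1, which lies 15.13 cm to the right of lens 2 — a virtual object — so d_o2 = −15.13 cm.
Lens 2: 1/d_i2 = 1/f₂ − 1/d_o2 = 1/(9.00) − 1/(-15.13) = 0.1772, so d_i2 = 5.64 cm.
The final image is real, 5.64 cm to the right of lens 2 (overall magnification ≈ -0.18).

5.64 cm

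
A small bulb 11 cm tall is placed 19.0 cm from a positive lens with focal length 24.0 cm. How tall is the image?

1/d_i = 1/f − 1/d_o = 1/(24.00) − 1/(19.0) = -0.01096, so d_i = -91.20 cm.
m = −d_i/d_o = +4.800.
|h_i| = |m|·h_o = 4.800 × 11 = 52.8 cm. The image is virtual, upright and enlarged, on the same side as the object.

52.8 cm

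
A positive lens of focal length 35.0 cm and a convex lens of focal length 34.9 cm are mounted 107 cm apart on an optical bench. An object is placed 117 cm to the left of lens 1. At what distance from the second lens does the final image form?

89.9 cm

Lens 1: 1/d_i1 = 1/f₁ − 1/d_o1 = 1/(35.0) − 1/(117) = 0.02002, so d_i1 = 49.94 cm.
The intermediate image is 49.94 cm to the right of lens 1, which is 107 − (49.94) = 57.06 cm to the left of lens 2, so d_o2 = +57.06 cm.
Lens 2: 1/d_i2 = 1/f₂ − 1/d_o2 = 1/(34.9) − 1/(57.06) = 0.01113, so d_i2 = 89.9 cm.
The final image is real, 89.9 cm to the right of lens 2 (overall magnification ≈ 0.67).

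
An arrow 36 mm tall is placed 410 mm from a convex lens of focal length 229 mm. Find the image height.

45.5 mm

1/d_i = 1/f − 1/d_o = 1/(229.0) − 1/(410) = 0.001928, so d_i = 518.7 mm.
m = −d_i/d_o = -1.265.
|h_i| = |m|·h_o = 1.265 × 36 = 45.5 mm. The image is real, inverted and enlarged, on the far side of the lens.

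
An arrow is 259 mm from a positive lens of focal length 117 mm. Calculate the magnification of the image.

1/d_i = 1/f − 1/d_o = 1/(117.0) − 1/(259) = 0.004686, so d_i = 213.4 mm.
m = −d_i/d_o = −(213.4)/(259) = -0.824.
The image is real, inverted and reduced, on the far side of the lens.

m = -0.824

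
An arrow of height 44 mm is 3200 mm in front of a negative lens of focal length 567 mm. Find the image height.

For a negative lens, f = -567 mm.
1/d_i = 1/f − 1/d_o = 1/(-567.0) − 1/(3200) = -0.002076, so d_i = -481.7 mm.
m = −d_i/d_o = +0.1505.
|h_i| = |m|·h_o = 0.1505 × 44 = 6.62 mm. The image is virtual, upright and reduced, on the same side as the object.

6.62 mm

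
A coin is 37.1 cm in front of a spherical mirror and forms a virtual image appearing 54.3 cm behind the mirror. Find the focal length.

f = 117 cm (concave)

Virtual image ⇒ d_i = −54.3 cm.
1/f = 1/d_o + 1/d_i = 1/(37.1) + 1/(-54.3) = 0.008538, so f = 117 cm.
Since f is positive, the spherical mirror is concave.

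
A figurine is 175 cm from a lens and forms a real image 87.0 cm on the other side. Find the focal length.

Real image ⇒ d_i = +87.0 cm.
1/f = 1/d_o + 1/d_i = 1/(175) + 1/(87.0) = 0.01721, so f = 58.1 cm.
Since f is positive, the lens is converging.

f = 58.1 cm (converging)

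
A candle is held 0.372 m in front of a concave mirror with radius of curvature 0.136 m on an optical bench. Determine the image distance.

0.0832 m

f = R/2 = 0.136/2 = 0.06800 m.
Mirror equation: 1/d_i = 1/f − 1/d_o = 1/(0.06800) − 1/(0.372) = 14.71 − 2.688 = 12.02, so d_i = 0.0832 m.
The image is real, inverted and reduced, in front of the mirror.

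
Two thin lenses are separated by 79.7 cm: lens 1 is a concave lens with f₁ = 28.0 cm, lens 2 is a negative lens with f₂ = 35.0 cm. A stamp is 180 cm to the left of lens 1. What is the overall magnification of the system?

f₁ = −28.0 cm (diverging).
Lens 1: 1/d_i1 = 1/(-28.0) − 1/(180) = -0.04127, so d_i1 = -24.23 cm; m₁ = −d_i1/d_o1 = +0.1346.
d_o2 = 79.7 − (-24.23) = 103.9 cm.
f₂ = −35.0 cm (diverging).
Lens 2: 1/d_i2 = 1/(-35.0) − 1/(103.9) = -0.03820, so d_i2 = -26.18 cm; m₂ = −d_i2/d_o2 = +0.2520.
m = m₁·m₂ = (+0.1346)(+0.2520) = +0.0339.

m = +0.0339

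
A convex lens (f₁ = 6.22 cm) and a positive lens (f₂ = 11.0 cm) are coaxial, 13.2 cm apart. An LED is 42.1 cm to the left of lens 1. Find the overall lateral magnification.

m = -0.374

Lens 1: 1/d_i1 = 1/(6.22) − 1/(42.1) = 0.1370, so d_i1 = 7.298 cm; m₁ = −d_i1/d_o1 = -0.1733.
d_o2 = 13.2 − (7.298) = 5.902 cm.
Lens 2: 1/d_i2 = 1/(11.0) − 1/(5.902) = -0.07852, so d_i2 = -12.73 cm; m₂ = −d_i2/d_o2 = +2.158.
m = m₁·m₂ = (-0.1733)(+2.158) = -0.374.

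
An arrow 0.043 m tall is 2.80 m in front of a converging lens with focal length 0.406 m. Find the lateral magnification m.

1/d_i = 1/f − 1/d_o = 1/(0.4060) − 1/(2.80) = 2.106, so d_i = 0.4749 m.
m = −d_i/d_o = −(0.4749)/(2.80) = -0.170.
The image is real, inverted and reduced, on the far side of the lens.

m = -0.170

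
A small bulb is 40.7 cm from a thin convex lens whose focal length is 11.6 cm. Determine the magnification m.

m = -0.399

1/d_i = 1/f − 1/d_o = 1/(11.60) − 1/(40.7) = 0.06164, so d_i = 16.22 cm.
m = −d_i/d_o = −(16.22)/(40.7) = -0.399.
The image is real, inverted and reduced, on the far side of the lens.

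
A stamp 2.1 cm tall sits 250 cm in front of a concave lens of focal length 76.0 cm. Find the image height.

For a concave lens, f = -76.0 cm.
1/d_i = 1/f − 1/d_o = 1/(-76.00) − 1/(250) = -0.01716, so d_i = -58.28 cm.
m = −d_i/d_o = +0.2331.
|h_i| = |m|·h_o = 0.2331 × 2.1 = 0.490 cm. The image is virtual, upright and reduced, on the same side as the object.

0.490 cm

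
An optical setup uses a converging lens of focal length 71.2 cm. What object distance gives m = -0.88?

152 cm

m = −d_i/d_o ⇒ d_i = −m·d_o.
1/f = 1/d_o + 1/d_i = 1/d_o − 1/(m·d_o) = (1 − 1/m)/d_o, so d_o = f(1 − 1/m) = (71.20)(1 − 1/(-0.88)) = 152 cm.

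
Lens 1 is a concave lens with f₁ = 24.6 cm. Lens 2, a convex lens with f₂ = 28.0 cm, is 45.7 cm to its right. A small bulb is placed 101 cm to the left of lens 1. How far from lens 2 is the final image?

48.9 cm

Lens 1 is diverging, so f₁ = −24.6 cm.
Lens 1: 1/d_i1 = 1/f₁ − 1/d_o1 = 1/(-24.6) − 1/(101) = -0.05055, so d_i1 = -19.78 cm.
The intermediate image is 19.78 cm to the left of lens 1 (virtual), which is 45.7 − (-19.78) = 65.48 cm to the left of lens 2, so d_o2 = +65.48 cm.
Lens 2: 1/d_i2 = 1/f₂ − 1/d_o2 = 1/(28.0) − 1/(65.48) = 0.02044, so d_i2 = 48.9 cm.
The final image is real, 48.9 cm to the right of lens 2 (overall magnification ≈ -0.15).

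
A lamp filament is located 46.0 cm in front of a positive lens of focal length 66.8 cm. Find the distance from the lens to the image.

Thin-lens equation: 1/q = 1/f − 1/p = 1/(66.80) − 1/(46.0) = 0.01497 − 0.02174 = -0.006769, so q = -148 cm.
The image is virtual, upright and enlarged, on the same side as the object.

148 cm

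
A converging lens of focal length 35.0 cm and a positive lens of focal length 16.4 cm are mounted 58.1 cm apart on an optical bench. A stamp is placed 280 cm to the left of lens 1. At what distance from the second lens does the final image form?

Lens 1: 1/d_i1 = 1/f₁ − 1/d_o1 = 1/(35.0) − 1/(280) = 0.02500, so d_i1 = 40.00 cm.
The intermediate image is 40.00 cm to the right of lens 1, which is 58.1 − (40.00) = 18.10 cm to the left of lens 2, so d_o2 = +18.10 cm.
Lens 2: 1/d_i2 = 1/f₂ − 1/d_o2 = 1/(16.4) − 1/(18.10) = 0.005727, so d_i2 = 175 cm.
The final image is real, 175 cm to the right of lens 2 (overall magnification ≈ 1.4).

175 cm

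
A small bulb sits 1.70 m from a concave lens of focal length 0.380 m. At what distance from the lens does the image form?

0.311 m

For a concave lens, f = -0.380 m.
Lens equation: 1/d_i = 1/f − 1/d_o = 1/(-0.3800) − 1/(1.70) = -2.632 − 0.5882 = -3.220, so d_i = -0.311 m.
The image is virtual, upright and reduced, on the same side as the object.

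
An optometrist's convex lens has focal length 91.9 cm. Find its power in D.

f = 91.9 cm = 0.919 m.
P = 1/f = 1/(0.919 m) = +1.09 D.

P = +1.09 D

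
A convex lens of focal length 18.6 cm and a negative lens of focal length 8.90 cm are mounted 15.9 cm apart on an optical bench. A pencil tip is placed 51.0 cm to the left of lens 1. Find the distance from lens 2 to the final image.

26.6 cm

Lens 1: 1/d_i1 = 1/f₁ − 1/d_o1 = 1/(18.6) − 1/(51.0) = 0.03416, so d_i1 = 29.28 cm.
The intermediate image is 29.28 cm to the right of lens 1, which lies 13.38 cm to the right of lens 2 — a virtual object — so d_o2 = −13.38 cm.
Lens 2 is diverging, so f₂ = −8.90 cm.
Lens 2: 1/d_i2 = 1/f₂ − 1/d_o2 = 1/(-8.90) − 1/(-13.38) = -0.03762, so d_i2 = -26.6 cm.
The final image is virtual, 26.6 cm to the left of lens 2 (overall magnification ≈ 1.1).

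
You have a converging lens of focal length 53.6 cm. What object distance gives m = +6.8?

45.7 cm

m = −d_i/d_o ⇒ d_i = −m·d_o.
1/f = 1/d_o + 1/d_i = 1/d_o − 1/(m·d_o) = (1 − 1/m)/d_o, so d_o = f(1 − 1/m) = (53.60)(1 − 1/(+6.8)) = 45.7 cm.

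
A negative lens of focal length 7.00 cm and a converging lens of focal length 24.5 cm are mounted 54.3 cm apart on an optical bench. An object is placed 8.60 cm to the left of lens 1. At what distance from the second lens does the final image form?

Lens 1 is diverging, so f₁ = −7.00 cm.
Lens 1: 1/d_i1 = 1/f₁ − 1/d_o1 = 1/(-7.00) − 1/(8.60) = -0.2591, so d_i1 = -3.859 cm.
The intermediate image is 3.859 cm to the left of lens 1 (virtual), which is 54.3 − (-3.859) = 58.16 cm to the left of lens 2, so d_o2 = +58.16 cm.
Lens 2: 1/d_i2 = 1/f₂ − 1/d_o2 = 1/(24.5) − 1/(58.16) = 0.02362, so d_i2 = 42.3 cm.
The final image is real, 42.3 cm to the right of lens 2 (overall magnification ≈ -0.33).

42.3 cm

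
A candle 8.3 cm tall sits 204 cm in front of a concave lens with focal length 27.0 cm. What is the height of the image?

0.970 cm

For a concave lens, f = -27.0 cm.
1/d_i = 1/f − 1/d_o = 1/(-27.00) − 1/(204) = -0.04194, so d_i = -23.84 cm.
m = −d_i/d_o = +0.1169.
|h_i| = |m|·h_o = 0.1169 × 8.3 = 0.970 cm. The image is virtual, upright and reduced, on the same side as the object.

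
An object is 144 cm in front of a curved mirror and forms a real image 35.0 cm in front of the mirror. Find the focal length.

f = 28.2 cm (concave)

Real image ⇒ d_i = +35.0 cm.
1/f = 1/d_o + 1/d_i = 1/(144) + 1/(35.0) = 0.03552, so f = 28.2 cm.
Since f is positive, the curved mirror is concave.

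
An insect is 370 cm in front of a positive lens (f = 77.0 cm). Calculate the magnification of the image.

m = -0.263

1/d_i = 1/f − 1/d_o = 1/(77.00) − 1/(370) = 0.01028, so d_i = 97.24 cm.
m = −d_i/d_o = −(97.24)/(370) = -0.263.
The image is real, inverted and reduced, on the far side of the lens.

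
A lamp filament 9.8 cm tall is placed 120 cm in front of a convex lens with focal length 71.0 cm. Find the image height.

14.2 cm

1/d_i = 1/f − 1/d_o = 1/(71.00) − 1/(120) = 0.005751, so d_i = 173.9 cm.
m = −d_i/d_o = -1.449.
|h_i| = |m|·h_o = 1.449 × 9.8 = 14.2 cm. The image is real, inverted and enlarged, on the far side of the lens.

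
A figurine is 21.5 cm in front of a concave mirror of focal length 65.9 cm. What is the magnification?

1/d_i = 1/f − 1/d_o = 1/(65.90) − 1/(21.5) = -0.03134, so d_i = -31.91 cm.
m = −d_i/d_o = −(-31.91)/(21.5) = +1.48.
The image is virtual, upright and enlarged, behind the mirror.

m = +1.48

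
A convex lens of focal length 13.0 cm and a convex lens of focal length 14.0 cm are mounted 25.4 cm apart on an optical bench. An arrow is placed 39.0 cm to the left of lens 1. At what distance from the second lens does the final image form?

10.2 cm

Lens 1: 1/d_i1 = 1/f₁ − 1/d_o1 = 1/(13.0) − 1/(39.0) = 0.05128, so d_i1 = 19.50 cm.
The intermediate image is 19.50 cm to the right of lens 1, which is 25.4 − (19.50) = 5.900 cm to the left of lens 2, so d_o2 = +5.900 cm.
Lens 2: 1/d_i2 = 1/f₂ − 1/d_o2 = 1/(14.0) − 1/(5.900) = -0.09806, so d_i2 = -10.2 cm.
The final image is virtual, 10.2 cm to the left of lens 2 (overall magnification ≈ -0.86).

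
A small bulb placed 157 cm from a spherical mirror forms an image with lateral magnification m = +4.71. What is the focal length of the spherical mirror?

f = 199 cm (concave)

m = −d_i/d_o ⇒ d_i = −m·d_o = −(+4.71)·(157) = -739.5 cm.
1/f = 1/d_o + 1/d_i = 1/(157) + 1/(-739.5) = 0.005017, so f = 199 cm.
Since f is positive, the spherical mirror is concave.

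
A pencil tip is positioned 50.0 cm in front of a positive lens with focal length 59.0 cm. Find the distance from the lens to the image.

328 cm

Thin-lens equation: 1/v = 1/f − 1/u = 1/(59.00) − 1/(50.0) = 0.01695 − 0.02000 = -0.003051, so v = -328 cm.
The image is virtual, upright and enlarged, on the same side as the object.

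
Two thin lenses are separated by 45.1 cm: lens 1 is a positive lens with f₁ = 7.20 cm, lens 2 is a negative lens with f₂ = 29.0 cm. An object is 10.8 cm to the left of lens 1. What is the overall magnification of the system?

Lens 1: 1/d_i1 = 1/(7.20) − 1/(10.8) = 0.04630, so d_i1 = 21.60 cm; m₁ = −d_i1/d_o1 = -2.000.
d_o2 = 45.1 − (21.60) = 23.50 cm.
f₂ = −29.0 cm (diverging).
Lens 2: 1/d_i2 = 1/(-29.0) − 1/(23.50) = -0.07704, so d_i2 = -12.98 cm; m₂ = −d_i2/d_o2 = +0.5524.
m = m₁·m₂ = (-2.000)(+0.5524) = -1.10.

m = -1.10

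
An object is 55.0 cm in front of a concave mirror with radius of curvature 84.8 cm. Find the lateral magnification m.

f = R/2 = 84.8/2 = 42.40 cm.
1/d_i = 1/f − 1/d_o = 1/(42.40) − 1/(55.0) = 0.005403, so d_i = 185.1 cm.
m = −d_i/d_o = −(185.1)/(55.0) = -3.37.
The image is real, inverted and enlarged, in front of the mirror.

m = -3.37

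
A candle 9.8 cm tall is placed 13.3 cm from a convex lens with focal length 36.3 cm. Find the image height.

1/d_i = 1/f − 1/d_o = 1/(36.30) − 1/(13.3) = -0.04764, so d_i = -20.99 cm.
m = −d_i/d_o = +1.578.
|h_i| = |m|·h_o = 1.578 × 9.8 = 15.5 cm. The image is virtual, upright and enlarged, on the same side as the object.

15.5 cm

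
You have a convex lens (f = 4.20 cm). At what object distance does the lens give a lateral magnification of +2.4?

2.45 cm

m = −d_i/d_o ⇒ d_i = −m·d_o.
1/f = 1/d_o + 1/d_i = 1/d_o − 1/(m·d_o) = (1 − 1/m)/d_o, so d_o = f(1 − 1/m) = (4.200)(1 − 1/(+2.4)) = 2.45 cm.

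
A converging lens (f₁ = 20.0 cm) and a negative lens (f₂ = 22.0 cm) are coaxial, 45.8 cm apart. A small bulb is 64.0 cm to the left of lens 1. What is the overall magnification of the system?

m = -0.258

Lens 1: 1/d_i1 = 1/(20.0) − 1/(64.0) = 0.03438, so d_i1 = 29.09 cm; m₁ = −d_i1/d_o1 = -0.4545.
d_o2 = 45.8 − (29.09) = 16.71 cm.
f₂ = −22.0 cm (diverging).
Lens 2: 1/d_i2 = 1/(-22.0) − 1/(16.71) = -0.1053, so d_i2 = -9.497 cm; m₂ = −d_i2/d_o2 = +0.5683.
m = m₁·m₂ = (-0.4545)(+0.5683) = -0.258.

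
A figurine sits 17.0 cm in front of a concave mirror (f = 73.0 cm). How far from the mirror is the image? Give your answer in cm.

22.2 cm

Mirror equation: 1/q = 1/f − 1/p = 1/(73.00) − 1/(17.0) = 0.01370 − 0.05882 = -0.04512, so q = -22.2 cm.
The image is virtual, upright and enlarged, behind the mirror.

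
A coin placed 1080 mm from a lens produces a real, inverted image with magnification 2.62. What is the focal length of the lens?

m = −d_i/d_o ⇒ d_i = −m·d_o = −(-2.62)·(1080) = 2830 mm.
1/f = 1/d_o + 1/d_i = 1/(1080) + 1/(2830) = 0.001279, so f = 782 mm.
Since f is positive, the lens is converging.

f = 782 mm (converging)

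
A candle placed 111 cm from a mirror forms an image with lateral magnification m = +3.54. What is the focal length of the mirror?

f = 155 cm (concave)

m = −d_i/d_o ⇒ d_i = −m·d_o = −(+3.54)·(111) = -392.9 cm.
1/f = 1/d_o + 1/d_i = 1/(111) + 1/(-392.9) = 0.006464, so f = 155 cm.
Since f is positive, the mirror is concave.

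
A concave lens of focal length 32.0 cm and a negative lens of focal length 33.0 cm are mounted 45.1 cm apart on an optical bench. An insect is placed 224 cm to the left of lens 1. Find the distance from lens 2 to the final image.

22.7 cm

Lens 1 is diverging, so f₁ = −32.0 cm.
Lens 1: 1/d_i1 = 1/f₁ − 1/d_o1 = 1/(-32.0) − 1/(224) = -0.03571, so d_i1 = -28.00 cm.
The intermediate image is 28.00 cm to the left of lens 1 (virtual), which is 45.1 − (-28.00) = 73.10 cm to the left of lens 2, so d_o2 = +73.10 cm.
Lens 2 is diverging, so f₂ = −33.0 cm.
Lens 2: 1/d_i2 = 1/f₂ − 1/d_o2 = 1/(-33.0) − 1/(73.10) = -0.04398, so d_i2 = -22.7 cm.
The final image is virtual, 22.7 cm to the left of lens 2 (overall magnification ≈ 0.039).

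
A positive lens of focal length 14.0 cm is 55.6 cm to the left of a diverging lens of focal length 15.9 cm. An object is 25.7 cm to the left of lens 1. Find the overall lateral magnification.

Lens 1: 1/d_i1 = 1/(14.0) − 1/(25.7) = 0.03252, so d_i1 = 30.75 cm; m₁ = −d_i1/d_o1 = -1.196.
d_o2 = 55.6 − (30.75) = 24.85 cm.
f₂ = −15.9 cm (diverging).
Lens 2: 1/d_i2 = 1/(-15.9) − 1/(24.85) = -0.1031, so d_i2 = -9.696 cm; m₂ = −d_i2/d_o2 = +0.3902.
m = m₁·m₂ = (-1.196)(+0.3902) = -0.467.

m = -0.467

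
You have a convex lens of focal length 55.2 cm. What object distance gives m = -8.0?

62.1 cm

m = −d_i/d_o ⇒ d_i = −m·d_o.
1/f = 1/d_o + 1/d_i = 1/d_o − 1/(m·d_o) = (1 − 1/m)/d_o, so d_o = f(1 − 1/m) = (55.20)(1 − 1/(-8.0)) = 62.1 cm.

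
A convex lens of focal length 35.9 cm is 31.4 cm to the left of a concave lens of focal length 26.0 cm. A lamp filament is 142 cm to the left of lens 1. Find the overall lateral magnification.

Lens 1: 1/d_i1 = 1/(35.9) − 1/(142) = 0.02081, so d_i1 = 48.05 cm; m₁ = −d_i1/d_o1 = -0.3384.
d_o2 = 31.4 − (48.05) = -16.65 cm (virtual object).
f₂ = −26.0 cm (diverging).
Lens 2: 1/d_i2 = 1/(-26.0) − 1/(-16.65) = 0.02160, so d_i2 = 46.30 cm; m₂ = −d_i2/d_o2 = +2.781.
m = m₁·m₂ = (-0.3384)(+2.781) = -0.941.

m = -0.941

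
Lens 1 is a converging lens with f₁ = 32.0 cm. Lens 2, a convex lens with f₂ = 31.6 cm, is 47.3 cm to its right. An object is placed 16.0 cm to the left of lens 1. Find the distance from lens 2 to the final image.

Lens 1: 1/d_i1 = 1/f₁ − 1/d_o1 = 1/(32.0) − 1/(16.0) = -0.03125, so d_i1 = -32.00 cm.
The intermediate image is 32.00 cm to the left of lens 1 (virtual), which is 47.3 − (-32.00) = 79.30 cm to the left of lens 2, so d_o2 = +79.30 cm.
Lens 2: 1/d_i2 = 1/f₂ − 1/d_o2 = 1/(31.6) − 1/(79.30) = 0.01904, so d_i2 = 52.5 cm.
The final image is real, 52.5 cm to the right of lens 2 (overall magnification ≈ -1.3).

52.5 cm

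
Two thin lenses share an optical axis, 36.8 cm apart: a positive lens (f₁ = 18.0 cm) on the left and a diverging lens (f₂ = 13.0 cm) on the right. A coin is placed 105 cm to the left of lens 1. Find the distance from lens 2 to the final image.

Lens 1: 1/d_i1 = 1/f₁ − 1/d_o1 = 1/(18.0) − 1/(105) = 0.04603, so d_i1 = 21.72 cm.
The intermediate image is 21.72 cm to the right of lens 1, which is 36.8 − (21.72) = 15.08 cm to the left of lens 2, so d_o2 = +15.08 cm.
Lens 2 is diverging, so f₂ = −13.0 cm.
Lens 2: 1/d_i2 = 1/f₂ − 1/d_o2 = 1/(-13.0) − 1/(15.08) = -0.1432, so d_i2 = -6.98 cm.
The final image is virtual, 6.98 cm to the left of lens 2 (overall magnification ≈ -0.096).

6.98 cm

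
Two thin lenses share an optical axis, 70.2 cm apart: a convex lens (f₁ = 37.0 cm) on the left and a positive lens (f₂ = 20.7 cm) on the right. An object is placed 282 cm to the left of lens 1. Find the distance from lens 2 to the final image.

Lens 1: 1/d_i1 = 1/f₁ − 1/d_o1 = 1/(37.0) − 1/(282) = 0.02348, so d_i1 = 42.59 cm.
The intermediate image is 42.59 cm to the right of lens 1, which is 70.2 − (42.59) = 27.61 cm to the left of lens 2, so d_o2 = +27.61 cm.
Lens 2: 1/d_i2 = 1/f₂ − 1/d_o2 = 1/(20.7) − 1/(27.61) = 0.01209, so d_i2 = 82.7 cm.
The final image is real, 82.7 cm to the right of lens 2 (overall magnification ≈ 0.45).

82.7 cm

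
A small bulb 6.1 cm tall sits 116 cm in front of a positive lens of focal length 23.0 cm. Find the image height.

1/d_i = 1/f − 1/d_o = 1/(23.00) − 1/(116) = 0.03486, so d_i = 28.69 cm.
m = −d_i/d_o = -0.2473.
|h_i| = |m|·h_o = 0.2473 × 6.1 = 1.51 cm. The image is real, inverted and reduced, on the far side of the lens.

1.51 cm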